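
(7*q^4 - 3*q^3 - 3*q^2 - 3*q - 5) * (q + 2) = 7*q^5 + 11*q^4 - 9*q^3 - 9*q^2 - 11*q - 10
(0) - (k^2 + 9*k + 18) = -k^2 - 9*k - 18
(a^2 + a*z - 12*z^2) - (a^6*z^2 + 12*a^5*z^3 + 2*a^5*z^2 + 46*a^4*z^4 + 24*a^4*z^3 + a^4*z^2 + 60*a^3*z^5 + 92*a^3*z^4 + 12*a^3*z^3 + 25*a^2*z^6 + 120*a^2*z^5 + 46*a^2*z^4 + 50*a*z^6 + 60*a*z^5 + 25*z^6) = -a^6*z^2 - 12*a^5*z^3 - 2*a^5*z^2 - 46*a^4*z^4 - 24*a^4*z^3 - a^4*z^2 - 60*a^3*z^5 - 92*a^3*z^4 - 12*a^3*z^3 - 25*a^2*z^6 - 120*a^2*z^5 - 46*a^2*z^4 + a^2 - 50*a*z^6 - 60*a*z^5 + a*z - 25*z^6 - 12*z^2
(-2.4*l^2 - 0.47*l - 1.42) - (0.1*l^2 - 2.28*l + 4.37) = -2.5*l^2 + 1.81*l - 5.79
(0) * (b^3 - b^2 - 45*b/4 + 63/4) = 0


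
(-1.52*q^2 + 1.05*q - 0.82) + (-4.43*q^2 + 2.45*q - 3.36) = -5.95*q^2 + 3.5*q - 4.18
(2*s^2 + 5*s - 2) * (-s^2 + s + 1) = -2*s^4 - 3*s^3 + 9*s^2 + 3*s - 2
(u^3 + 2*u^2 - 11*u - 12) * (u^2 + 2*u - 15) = u^5 + 4*u^4 - 22*u^3 - 64*u^2 + 141*u + 180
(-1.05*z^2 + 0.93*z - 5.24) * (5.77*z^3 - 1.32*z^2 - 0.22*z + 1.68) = -6.0585*z^5 + 6.7521*z^4 - 31.2314*z^3 + 4.9482*z^2 + 2.7152*z - 8.8032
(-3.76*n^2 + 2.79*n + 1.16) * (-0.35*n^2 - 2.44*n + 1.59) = 1.316*n^4 + 8.1979*n^3 - 13.192*n^2 + 1.6057*n + 1.8444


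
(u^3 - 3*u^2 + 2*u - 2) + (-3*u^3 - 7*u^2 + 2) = -2*u^3 - 10*u^2 + 2*u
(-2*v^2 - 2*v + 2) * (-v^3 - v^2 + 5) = 2*v^5 + 4*v^4 - 12*v^2 - 10*v + 10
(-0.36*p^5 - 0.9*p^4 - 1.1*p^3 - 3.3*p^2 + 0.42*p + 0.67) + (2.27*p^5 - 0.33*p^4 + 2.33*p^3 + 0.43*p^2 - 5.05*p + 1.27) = 1.91*p^5 - 1.23*p^4 + 1.23*p^3 - 2.87*p^2 - 4.63*p + 1.94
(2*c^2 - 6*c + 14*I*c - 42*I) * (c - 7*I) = 2*c^3 - 6*c^2 + 98*c - 294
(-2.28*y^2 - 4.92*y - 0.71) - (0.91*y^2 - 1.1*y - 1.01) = -3.19*y^2 - 3.82*y + 0.3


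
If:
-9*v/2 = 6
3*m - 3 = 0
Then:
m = 1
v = -4/3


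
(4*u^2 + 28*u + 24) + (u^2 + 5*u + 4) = 5*u^2 + 33*u + 28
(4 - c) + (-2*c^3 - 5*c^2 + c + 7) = -2*c^3 - 5*c^2 + 11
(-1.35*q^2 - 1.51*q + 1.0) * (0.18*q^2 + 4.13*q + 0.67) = -0.243*q^4 - 5.8473*q^3 - 6.9608*q^2 + 3.1183*q + 0.67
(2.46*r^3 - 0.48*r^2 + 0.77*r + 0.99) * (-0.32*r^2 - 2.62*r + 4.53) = -0.7872*r^5 - 6.2916*r^4 + 12.155*r^3 - 4.5086*r^2 + 0.8943*r + 4.4847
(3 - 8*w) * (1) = 3 - 8*w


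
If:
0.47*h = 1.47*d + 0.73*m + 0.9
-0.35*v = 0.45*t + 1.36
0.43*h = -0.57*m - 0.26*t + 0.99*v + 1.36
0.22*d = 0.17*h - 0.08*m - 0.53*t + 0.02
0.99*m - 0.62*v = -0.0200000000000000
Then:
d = -0.12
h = -2.00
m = -2.28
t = -0.21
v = -3.61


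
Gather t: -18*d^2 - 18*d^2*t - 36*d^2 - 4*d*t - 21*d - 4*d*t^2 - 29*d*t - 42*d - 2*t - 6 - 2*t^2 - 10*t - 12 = -54*d^2 - 63*d + t^2*(-4*d - 2) + t*(-18*d^2 - 33*d - 12) - 18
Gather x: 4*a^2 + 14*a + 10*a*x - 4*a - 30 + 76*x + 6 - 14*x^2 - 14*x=4*a^2 + 10*a - 14*x^2 + x*(10*a + 62) - 24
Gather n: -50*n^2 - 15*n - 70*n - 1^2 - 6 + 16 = -50*n^2 - 85*n + 9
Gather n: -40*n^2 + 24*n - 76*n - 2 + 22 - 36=-40*n^2 - 52*n - 16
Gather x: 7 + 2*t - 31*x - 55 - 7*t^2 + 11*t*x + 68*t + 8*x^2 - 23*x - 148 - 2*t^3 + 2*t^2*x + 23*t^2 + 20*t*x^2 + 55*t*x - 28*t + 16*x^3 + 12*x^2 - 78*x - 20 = -2*t^3 + 16*t^2 + 42*t + 16*x^3 + x^2*(20*t + 20) + x*(2*t^2 + 66*t - 132) - 216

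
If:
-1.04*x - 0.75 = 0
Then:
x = -0.72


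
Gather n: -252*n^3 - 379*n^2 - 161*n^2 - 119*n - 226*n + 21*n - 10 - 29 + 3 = -252*n^3 - 540*n^2 - 324*n - 36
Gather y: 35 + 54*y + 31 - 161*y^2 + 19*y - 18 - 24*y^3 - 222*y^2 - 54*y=-24*y^3 - 383*y^2 + 19*y + 48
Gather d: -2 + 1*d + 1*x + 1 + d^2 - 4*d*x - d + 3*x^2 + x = d^2 - 4*d*x + 3*x^2 + 2*x - 1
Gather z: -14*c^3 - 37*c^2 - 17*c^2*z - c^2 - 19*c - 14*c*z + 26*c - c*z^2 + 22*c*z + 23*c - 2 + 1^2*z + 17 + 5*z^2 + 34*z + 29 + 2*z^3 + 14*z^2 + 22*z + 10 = -14*c^3 - 38*c^2 + 30*c + 2*z^3 + z^2*(19 - c) + z*(-17*c^2 + 8*c + 57) + 54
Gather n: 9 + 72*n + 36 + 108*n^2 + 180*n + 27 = 108*n^2 + 252*n + 72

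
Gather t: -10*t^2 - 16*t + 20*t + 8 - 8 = -10*t^2 + 4*t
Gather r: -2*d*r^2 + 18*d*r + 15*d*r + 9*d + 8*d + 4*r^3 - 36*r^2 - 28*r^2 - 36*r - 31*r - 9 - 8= 17*d + 4*r^3 + r^2*(-2*d - 64) + r*(33*d - 67) - 17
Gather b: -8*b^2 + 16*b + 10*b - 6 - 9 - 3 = -8*b^2 + 26*b - 18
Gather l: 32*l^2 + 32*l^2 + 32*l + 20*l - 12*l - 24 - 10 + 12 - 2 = 64*l^2 + 40*l - 24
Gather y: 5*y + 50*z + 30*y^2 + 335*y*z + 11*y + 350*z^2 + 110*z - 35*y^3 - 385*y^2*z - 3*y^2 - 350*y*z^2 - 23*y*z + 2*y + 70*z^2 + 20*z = -35*y^3 + y^2*(27 - 385*z) + y*(-350*z^2 + 312*z + 18) + 420*z^2 + 180*z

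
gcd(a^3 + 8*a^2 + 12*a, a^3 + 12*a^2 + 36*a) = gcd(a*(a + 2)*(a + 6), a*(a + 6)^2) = a^2 + 6*a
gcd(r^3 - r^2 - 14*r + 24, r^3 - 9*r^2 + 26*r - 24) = r^2 - 5*r + 6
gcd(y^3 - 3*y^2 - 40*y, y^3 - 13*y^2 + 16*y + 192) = y - 8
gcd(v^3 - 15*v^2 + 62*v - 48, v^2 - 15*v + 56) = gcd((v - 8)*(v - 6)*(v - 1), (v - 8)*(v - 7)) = v - 8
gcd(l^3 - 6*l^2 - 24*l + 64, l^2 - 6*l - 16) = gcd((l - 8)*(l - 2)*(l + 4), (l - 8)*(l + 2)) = l - 8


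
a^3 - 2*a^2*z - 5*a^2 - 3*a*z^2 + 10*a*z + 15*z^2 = (a - 5)*(a - 3*z)*(a + z)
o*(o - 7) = o^2 - 7*o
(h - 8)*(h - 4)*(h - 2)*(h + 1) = h^4 - 13*h^3 + 42*h^2 - 8*h - 64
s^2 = s^2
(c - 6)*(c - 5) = c^2 - 11*c + 30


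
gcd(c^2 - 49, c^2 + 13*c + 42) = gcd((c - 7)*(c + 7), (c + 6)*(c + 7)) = c + 7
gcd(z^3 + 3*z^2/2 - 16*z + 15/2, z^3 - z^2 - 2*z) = 1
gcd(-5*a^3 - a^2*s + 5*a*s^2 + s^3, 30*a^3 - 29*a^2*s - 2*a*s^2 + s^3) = -5*a^2 + 4*a*s + s^2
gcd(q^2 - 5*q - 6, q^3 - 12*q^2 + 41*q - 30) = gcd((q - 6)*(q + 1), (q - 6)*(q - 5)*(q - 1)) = q - 6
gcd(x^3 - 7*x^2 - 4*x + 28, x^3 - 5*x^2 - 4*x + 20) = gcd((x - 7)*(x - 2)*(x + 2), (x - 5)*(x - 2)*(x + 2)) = x^2 - 4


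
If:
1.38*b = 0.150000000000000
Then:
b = 0.11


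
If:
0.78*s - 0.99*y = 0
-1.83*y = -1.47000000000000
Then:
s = 1.02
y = 0.80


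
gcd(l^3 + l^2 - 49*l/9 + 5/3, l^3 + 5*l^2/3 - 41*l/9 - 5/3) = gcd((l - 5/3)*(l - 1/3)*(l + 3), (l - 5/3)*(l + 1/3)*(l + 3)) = l^2 + 4*l/3 - 5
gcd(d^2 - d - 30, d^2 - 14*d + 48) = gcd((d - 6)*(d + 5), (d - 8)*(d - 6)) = d - 6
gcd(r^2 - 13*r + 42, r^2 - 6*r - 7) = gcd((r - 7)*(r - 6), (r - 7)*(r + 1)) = r - 7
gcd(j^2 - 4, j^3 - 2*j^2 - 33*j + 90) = 1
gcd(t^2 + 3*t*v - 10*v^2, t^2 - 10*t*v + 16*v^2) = t - 2*v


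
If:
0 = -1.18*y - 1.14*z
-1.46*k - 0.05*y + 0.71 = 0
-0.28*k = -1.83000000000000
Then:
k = 6.54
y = -176.64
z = 182.84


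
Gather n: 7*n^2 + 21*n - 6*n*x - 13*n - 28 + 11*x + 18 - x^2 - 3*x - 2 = 7*n^2 + n*(8 - 6*x) - x^2 + 8*x - 12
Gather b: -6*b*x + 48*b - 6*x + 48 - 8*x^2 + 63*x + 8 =b*(48 - 6*x) - 8*x^2 + 57*x + 56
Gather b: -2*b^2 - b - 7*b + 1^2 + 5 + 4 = -2*b^2 - 8*b + 10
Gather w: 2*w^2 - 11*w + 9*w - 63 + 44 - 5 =2*w^2 - 2*w - 24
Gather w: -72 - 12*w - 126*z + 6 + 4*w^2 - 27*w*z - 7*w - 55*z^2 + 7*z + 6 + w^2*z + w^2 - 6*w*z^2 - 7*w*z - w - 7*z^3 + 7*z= w^2*(z + 5) + w*(-6*z^2 - 34*z - 20) - 7*z^3 - 55*z^2 - 112*z - 60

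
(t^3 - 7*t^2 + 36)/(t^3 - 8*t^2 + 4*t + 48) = (t - 3)/(t - 4)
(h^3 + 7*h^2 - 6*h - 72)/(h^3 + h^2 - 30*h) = (h^2 + h - 12)/(h*(h - 5))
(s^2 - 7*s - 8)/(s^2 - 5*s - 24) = (s + 1)/(s + 3)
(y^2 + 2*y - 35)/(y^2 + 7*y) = (y - 5)/y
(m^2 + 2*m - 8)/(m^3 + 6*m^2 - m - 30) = (m + 4)/(m^2 + 8*m + 15)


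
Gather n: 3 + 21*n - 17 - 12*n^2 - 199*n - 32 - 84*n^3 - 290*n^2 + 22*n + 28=-84*n^3 - 302*n^2 - 156*n - 18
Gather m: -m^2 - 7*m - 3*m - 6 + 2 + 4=-m^2 - 10*m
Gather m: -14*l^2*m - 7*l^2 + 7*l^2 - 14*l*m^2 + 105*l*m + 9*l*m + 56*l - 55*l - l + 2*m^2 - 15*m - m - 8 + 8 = m^2*(2 - 14*l) + m*(-14*l^2 + 114*l - 16)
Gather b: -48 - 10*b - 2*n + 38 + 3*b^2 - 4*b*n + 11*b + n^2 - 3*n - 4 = 3*b^2 + b*(1 - 4*n) + n^2 - 5*n - 14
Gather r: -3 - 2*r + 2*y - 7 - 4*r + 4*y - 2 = -6*r + 6*y - 12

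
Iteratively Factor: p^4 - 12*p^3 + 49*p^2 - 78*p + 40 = (p - 1)*(p^3 - 11*p^2 + 38*p - 40) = (p - 5)*(p - 1)*(p^2 - 6*p + 8) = (p - 5)*(p - 4)*(p - 1)*(p - 2)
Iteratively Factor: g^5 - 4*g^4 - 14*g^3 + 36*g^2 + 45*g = (g - 3)*(g^4 - g^3 - 17*g^2 - 15*g) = (g - 5)*(g - 3)*(g^3 + 4*g^2 + 3*g) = (g - 5)*(g - 3)*(g + 3)*(g^2 + g) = g*(g - 5)*(g - 3)*(g + 3)*(g + 1)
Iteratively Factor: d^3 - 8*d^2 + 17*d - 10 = (d - 5)*(d^2 - 3*d + 2) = (d - 5)*(d - 1)*(d - 2)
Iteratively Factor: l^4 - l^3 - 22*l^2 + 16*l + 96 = (l - 4)*(l^3 + 3*l^2 - 10*l - 24) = (l - 4)*(l + 4)*(l^2 - l - 6) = (l - 4)*(l + 2)*(l + 4)*(l - 3)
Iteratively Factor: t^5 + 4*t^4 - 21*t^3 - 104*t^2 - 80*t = (t + 1)*(t^4 + 3*t^3 - 24*t^2 - 80*t) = (t + 1)*(t + 4)*(t^3 - t^2 - 20*t) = t*(t + 1)*(t + 4)*(t^2 - t - 20) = t*(t + 1)*(t + 4)^2*(t - 5)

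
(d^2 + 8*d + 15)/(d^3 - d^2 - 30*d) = (d + 3)/(d*(d - 6))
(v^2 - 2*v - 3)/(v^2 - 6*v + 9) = (v + 1)/(v - 3)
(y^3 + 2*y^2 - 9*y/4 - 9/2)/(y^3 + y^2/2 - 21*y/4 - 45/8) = 2*(2*y^2 + y - 6)/(4*y^2 - 4*y - 15)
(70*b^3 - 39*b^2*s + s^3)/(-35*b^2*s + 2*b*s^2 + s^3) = (-2*b + s)/s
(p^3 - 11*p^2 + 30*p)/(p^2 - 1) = p*(p^2 - 11*p + 30)/(p^2 - 1)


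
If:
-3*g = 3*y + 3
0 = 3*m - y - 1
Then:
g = -y - 1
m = y/3 + 1/3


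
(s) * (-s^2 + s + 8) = -s^3 + s^2 + 8*s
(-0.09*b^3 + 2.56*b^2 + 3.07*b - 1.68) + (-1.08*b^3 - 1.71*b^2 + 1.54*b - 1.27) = -1.17*b^3 + 0.85*b^2 + 4.61*b - 2.95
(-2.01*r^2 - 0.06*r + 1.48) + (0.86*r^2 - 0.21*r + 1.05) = -1.15*r^2 - 0.27*r + 2.53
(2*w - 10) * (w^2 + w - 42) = 2*w^3 - 8*w^2 - 94*w + 420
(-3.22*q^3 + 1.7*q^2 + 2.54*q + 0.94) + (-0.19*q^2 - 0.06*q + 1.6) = -3.22*q^3 + 1.51*q^2 + 2.48*q + 2.54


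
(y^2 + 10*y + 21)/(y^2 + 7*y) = (y + 3)/y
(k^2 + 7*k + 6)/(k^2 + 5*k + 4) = (k + 6)/(k + 4)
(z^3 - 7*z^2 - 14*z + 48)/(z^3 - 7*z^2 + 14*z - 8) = (z^2 - 5*z - 24)/(z^2 - 5*z + 4)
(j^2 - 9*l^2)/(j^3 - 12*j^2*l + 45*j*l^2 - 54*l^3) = (j + 3*l)/(j^2 - 9*j*l + 18*l^2)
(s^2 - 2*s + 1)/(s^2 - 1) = (s - 1)/(s + 1)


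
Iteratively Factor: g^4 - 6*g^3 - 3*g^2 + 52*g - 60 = (g - 5)*(g^3 - g^2 - 8*g + 12) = (g - 5)*(g - 2)*(g^2 + g - 6) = (g - 5)*(g - 2)*(g + 3)*(g - 2)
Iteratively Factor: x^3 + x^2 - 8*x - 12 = (x - 3)*(x^2 + 4*x + 4) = (x - 3)*(x + 2)*(x + 2)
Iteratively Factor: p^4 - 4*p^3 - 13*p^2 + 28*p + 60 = (p + 2)*(p^3 - 6*p^2 - p + 30) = (p - 5)*(p + 2)*(p^2 - p - 6) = (p - 5)*(p - 3)*(p + 2)*(p + 2)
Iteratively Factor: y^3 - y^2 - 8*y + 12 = (y + 3)*(y^2 - 4*y + 4) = (y - 2)*(y + 3)*(y - 2)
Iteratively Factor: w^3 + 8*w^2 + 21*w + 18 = (w + 2)*(w^2 + 6*w + 9) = (w + 2)*(w + 3)*(w + 3)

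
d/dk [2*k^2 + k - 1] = 4*k + 1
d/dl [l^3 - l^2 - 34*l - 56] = 3*l^2 - 2*l - 34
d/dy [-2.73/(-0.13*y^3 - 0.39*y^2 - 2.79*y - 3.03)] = (-1.0647*y^2 - 2.1294*y - 7.6167)/(0.13*y^3 + 0.39*y^2 + 2.79*y + 3.03)^2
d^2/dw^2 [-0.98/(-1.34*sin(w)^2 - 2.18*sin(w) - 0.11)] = (-7.038752*sin(w)^4 - 8.588328*sin(w)^3 + 6.478584*sin(w)^2 + 17.41166*sin(w) + 9.0258)/(1.34*sin(w)^2 + 2.18*sin(w) + 0.11)^3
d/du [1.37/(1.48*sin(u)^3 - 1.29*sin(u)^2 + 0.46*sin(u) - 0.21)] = (-6.0828*sin(u)^2 + 3.5346*sin(u) - 0.6302)*cos(u)/(1.48*sin(u)^3 - 1.29*sin(u)^2 + 0.46*sin(u) - 0.21)^2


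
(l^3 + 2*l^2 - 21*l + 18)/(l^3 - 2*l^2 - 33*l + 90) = (l - 1)/(l - 5)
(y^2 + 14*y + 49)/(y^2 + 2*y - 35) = (y + 7)/(y - 5)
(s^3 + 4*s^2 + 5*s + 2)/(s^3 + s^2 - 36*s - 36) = (s^2 + 3*s + 2)/(s^2 - 36)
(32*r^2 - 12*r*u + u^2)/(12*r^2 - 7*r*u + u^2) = (8*r - u)/(3*r - u)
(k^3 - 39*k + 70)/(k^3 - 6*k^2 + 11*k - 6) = (k^2 + 2*k - 35)/(k^2 - 4*k + 3)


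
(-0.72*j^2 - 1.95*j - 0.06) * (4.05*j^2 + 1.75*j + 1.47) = -2.916*j^4 - 9.1575*j^3 - 4.7139*j^2 - 2.9715*j - 0.0882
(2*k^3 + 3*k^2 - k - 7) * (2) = 4*k^3 + 6*k^2 - 2*k - 14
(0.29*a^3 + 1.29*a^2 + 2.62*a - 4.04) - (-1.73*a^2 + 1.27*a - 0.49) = 0.29*a^3 + 3.02*a^2 + 1.35*a - 3.55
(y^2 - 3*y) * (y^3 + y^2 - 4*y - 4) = y^5 - 2*y^4 - 7*y^3 + 8*y^2 + 12*y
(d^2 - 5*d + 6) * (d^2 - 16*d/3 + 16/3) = d^4 - 31*d^3/3 + 38*d^2 - 176*d/3 + 32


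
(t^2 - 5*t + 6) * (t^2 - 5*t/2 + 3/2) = t^4 - 15*t^3/2 + 20*t^2 - 45*t/2 + 9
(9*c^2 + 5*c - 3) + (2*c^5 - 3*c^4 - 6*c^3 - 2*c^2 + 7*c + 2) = 2*c^5 - 3*c^4 - 6*c^3 + 7*c^2 + 12*c - 1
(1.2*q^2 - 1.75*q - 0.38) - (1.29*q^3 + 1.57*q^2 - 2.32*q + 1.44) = -1.29*q^3 - 0.37*q^2 + 0.57*q - 1.82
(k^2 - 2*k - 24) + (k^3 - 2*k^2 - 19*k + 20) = k^3 - k^2 - 21*k - 4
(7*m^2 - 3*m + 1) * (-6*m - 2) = -42*m^3 + 4*m^2 - 2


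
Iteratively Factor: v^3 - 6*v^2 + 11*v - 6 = (v - 2)*(v^2 - 4*v + 3) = (v - 2)*(v - 1)*(v - 3)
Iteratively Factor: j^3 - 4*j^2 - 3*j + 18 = (j + 2)*(j^2 - 6*j + 9) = (j - 3)*(j + 2)*(j - 3)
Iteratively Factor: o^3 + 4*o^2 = (o)*(o^2 + 4*o) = o*(o + 4)*(o)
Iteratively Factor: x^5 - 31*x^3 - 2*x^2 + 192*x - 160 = (x + 4)*(x^4 - 4*x^3 - 15*x^2 + 58*x - 40) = (x + 4)^2*(x^3 - 8*x^2 + 17*x - 10) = (x - 1)*(x + 4)^2*(x^2 - 7*x + 10) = (x - 2)*(x - 1)*(x + 4)^2*(x - 5)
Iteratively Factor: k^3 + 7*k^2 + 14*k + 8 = (k + 1)*(k^2 + 6*k + 8) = (k + 1)*(k + 4)*(k + 2)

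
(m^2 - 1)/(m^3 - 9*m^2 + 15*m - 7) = (m + 1)/(m^2 - 8*m + 7)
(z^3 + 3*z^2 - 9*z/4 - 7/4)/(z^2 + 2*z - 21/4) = (2*z^2 - z - 1)/(2*z - 3)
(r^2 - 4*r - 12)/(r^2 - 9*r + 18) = (r + 2)/(r - 3)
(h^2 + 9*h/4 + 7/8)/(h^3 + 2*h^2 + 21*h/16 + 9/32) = 4*(4*h + 7)/(16*h^2 + 24*h + 9)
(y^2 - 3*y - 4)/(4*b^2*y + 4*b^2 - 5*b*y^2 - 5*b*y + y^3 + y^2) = (y - 4)/(4*b^2 - 5*b*y + y^2)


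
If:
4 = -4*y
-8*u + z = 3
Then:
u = z/8 - 3/8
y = -1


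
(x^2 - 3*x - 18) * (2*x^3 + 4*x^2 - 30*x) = 2*x^5 - 2*x^4 - 78*x^3 + 18*x^2 + 540*x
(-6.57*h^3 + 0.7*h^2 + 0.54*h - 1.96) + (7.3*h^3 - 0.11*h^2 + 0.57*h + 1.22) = 0.73*h^3 + 0.59*h^2 + 1.11*h - 0.74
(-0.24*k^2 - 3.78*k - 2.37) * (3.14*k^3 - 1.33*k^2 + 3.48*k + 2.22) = -0.7536*k^5 - 11.55*k^4 - 3.2496*k^3 - 10.5351*k^2 - 16.6392*k - 5.2614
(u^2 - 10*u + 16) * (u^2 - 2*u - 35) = u^4 - 12*u^3 + u^2 + 318*u - 560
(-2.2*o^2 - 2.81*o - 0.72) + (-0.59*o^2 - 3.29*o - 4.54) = -2.79*o^2 - 6.1*o - 5.26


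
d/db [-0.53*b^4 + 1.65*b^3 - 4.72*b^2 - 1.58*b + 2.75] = -2.12*b^3 + 4.95*b^2 - 9.44*b - 1.58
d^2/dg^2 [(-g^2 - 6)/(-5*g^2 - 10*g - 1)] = 2*(-50*g^3 + 435*g^2 + 900*g + 571)/(125*g^6 + 750*g^5 + 1575*g^4 + 1300*g^3 + 315*g^2 + 30*g + 1)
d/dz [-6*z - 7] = -6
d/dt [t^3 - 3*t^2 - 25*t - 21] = 3*t^2 - 6*t - 25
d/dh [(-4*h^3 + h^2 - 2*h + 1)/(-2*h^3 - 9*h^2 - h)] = (38*h^4 - 13*h^2 + 18*h + 1)/(h^2*(4*h^4 + 36*h^3 + 85*h^2 + 18*h + 1))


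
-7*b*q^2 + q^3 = q^2*(-7*b + q)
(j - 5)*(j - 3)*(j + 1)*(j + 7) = j^4 - 42*j^2 + 64*j + 105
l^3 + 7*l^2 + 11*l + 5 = (l + 1)^2*(l + 5)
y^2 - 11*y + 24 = (y - 8)*(y - 3)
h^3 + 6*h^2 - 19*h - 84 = (h - 4)*(h + 3)*(h + 7)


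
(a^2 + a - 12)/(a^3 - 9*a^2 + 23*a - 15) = (a + 4)/(a^2 - 6*a + 5)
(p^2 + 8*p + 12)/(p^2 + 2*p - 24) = (p + 2)/(p - 4)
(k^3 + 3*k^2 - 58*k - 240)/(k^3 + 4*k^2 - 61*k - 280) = (k + 6)/(k + 7)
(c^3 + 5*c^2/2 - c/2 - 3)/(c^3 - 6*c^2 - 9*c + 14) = (c + 3/2)/(c - 7)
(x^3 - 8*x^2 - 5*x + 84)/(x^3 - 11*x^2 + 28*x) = (x + 3)/x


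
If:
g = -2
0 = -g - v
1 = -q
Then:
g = -2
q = -1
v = 2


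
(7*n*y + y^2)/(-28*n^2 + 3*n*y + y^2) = y/(-4*n + y)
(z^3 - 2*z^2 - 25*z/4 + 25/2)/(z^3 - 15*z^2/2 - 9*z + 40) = (z - 5/2)/(z - 8)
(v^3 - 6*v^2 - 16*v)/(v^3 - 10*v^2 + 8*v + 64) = v/(v - 4)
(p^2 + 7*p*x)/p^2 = (p + 7*x)/p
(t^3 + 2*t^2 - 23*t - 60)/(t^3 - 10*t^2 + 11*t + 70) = (t^2 + 7*t + 12)/(t^2 - 5*t - 14)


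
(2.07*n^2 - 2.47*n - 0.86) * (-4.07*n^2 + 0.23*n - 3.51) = -8.4249*n^4 + 10.529*n^3 - 4.3336*n^2 + 8.4719*n + 3.0186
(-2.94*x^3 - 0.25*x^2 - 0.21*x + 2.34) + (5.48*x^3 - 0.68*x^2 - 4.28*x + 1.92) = 2.54*x^3 - 0.93*x^2 - 4.49*x + 4.26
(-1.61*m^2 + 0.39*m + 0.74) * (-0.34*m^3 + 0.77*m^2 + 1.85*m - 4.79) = 0.5474*m^5 - 1.3723*m^4 - 2.9298*m^3 + 9.0032*m^2 - 0.4991*m - 3.5446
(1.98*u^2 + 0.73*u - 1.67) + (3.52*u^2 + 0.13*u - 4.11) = 5.5*u^2 + 0.86*u - 5.78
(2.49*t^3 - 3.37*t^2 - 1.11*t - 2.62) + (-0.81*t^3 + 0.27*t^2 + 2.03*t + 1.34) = 1.68*t^3 - 3.1*t^2 + 0.92*t - 1.28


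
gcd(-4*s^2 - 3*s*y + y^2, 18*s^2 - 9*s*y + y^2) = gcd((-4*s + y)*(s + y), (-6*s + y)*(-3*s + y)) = 1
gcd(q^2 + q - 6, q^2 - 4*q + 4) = q - 2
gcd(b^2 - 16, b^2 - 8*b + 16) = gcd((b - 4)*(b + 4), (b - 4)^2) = b - 4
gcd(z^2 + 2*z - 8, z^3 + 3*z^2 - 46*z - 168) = z + 4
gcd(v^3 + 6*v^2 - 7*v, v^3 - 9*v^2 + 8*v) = v^2 - v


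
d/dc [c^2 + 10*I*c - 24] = 2*c + 10*I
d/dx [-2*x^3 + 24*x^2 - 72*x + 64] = -6*x^2 + 48*x - 72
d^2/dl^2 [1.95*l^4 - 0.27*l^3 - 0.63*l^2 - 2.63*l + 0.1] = 23.4*l^2 - 1.62*l - 1.26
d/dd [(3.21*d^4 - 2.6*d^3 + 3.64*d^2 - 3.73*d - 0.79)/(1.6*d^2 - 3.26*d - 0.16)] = (10.272*d^5 - 35.5538*d^4 + 14.8976*d^3 - 4.6504*d^2 + 1.3632*d - 1.9786)/(2.56*d^4 - 10.432*d^3 + 10.1156*d^2 + 1.0432*d + 0.0256)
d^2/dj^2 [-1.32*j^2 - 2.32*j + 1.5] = -2.64000000000000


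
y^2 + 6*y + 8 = (y + 2)*(y + 4)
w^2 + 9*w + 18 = (w + 3)*(w + 6)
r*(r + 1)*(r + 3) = r^3 + 4*r^2 + 3*r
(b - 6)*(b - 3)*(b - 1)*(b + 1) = b^4 - 9*b^3 + 17*b^2 + 9*b - 18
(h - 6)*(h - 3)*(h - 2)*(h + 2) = h^4 - 9*h^3 + 14*h^2 + 36*h - 72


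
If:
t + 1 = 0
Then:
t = -1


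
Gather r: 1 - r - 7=-r - 6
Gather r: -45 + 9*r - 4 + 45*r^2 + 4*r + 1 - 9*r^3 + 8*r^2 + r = -9*r^3 + 53*r^2 + 14*r - 48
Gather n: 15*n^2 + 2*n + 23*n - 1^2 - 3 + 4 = 15*n^2 + 25*n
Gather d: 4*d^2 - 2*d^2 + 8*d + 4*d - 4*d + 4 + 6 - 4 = 2*d^2 + 8*d + 6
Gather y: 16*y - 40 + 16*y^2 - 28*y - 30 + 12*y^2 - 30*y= 28*y^2 - 42*y - 70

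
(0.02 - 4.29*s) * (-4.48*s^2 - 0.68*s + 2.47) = 19.2192*s^3 + 2.8276*s^2 - 10.6099*s + 0.0494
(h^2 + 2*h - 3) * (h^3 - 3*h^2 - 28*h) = h^5 - h^4 - 37*h^3 - 47*h^2 + 84*h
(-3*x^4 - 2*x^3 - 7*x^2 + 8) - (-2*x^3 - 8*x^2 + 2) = -3*x^4 + x^2 + 6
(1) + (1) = 2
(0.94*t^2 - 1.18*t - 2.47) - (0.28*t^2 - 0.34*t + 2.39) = 0.66*t^2 - 0.84*t - 4.86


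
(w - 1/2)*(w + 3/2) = w^2 + w - 3/4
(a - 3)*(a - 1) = a^2 - 4*a + 3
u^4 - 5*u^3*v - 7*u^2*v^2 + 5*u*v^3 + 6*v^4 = (u - 6*v)*(u - v)*(u + v)^2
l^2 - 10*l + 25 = (l - 5)^2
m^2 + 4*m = m*(m + 4)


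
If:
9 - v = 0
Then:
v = 9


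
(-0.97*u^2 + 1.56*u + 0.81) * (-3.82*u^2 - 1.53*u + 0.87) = 3.7054*u^4 - 4.4751*u^3 - 6.3249*u^2 + 0.1179*u + 0.7047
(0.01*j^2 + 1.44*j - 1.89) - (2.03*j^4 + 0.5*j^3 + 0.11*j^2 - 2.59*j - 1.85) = -2.03*j^4 - 0.5*j^3 - 0.1*j^2 + 4.03*j - 0.0399999999999998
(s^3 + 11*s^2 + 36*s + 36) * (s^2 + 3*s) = s^5 + 14*s^4 + 69*s^3 + 144*s^2 + 108*s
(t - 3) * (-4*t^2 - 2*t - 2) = -4*t^3 + 10*t^2 + 4*t + 6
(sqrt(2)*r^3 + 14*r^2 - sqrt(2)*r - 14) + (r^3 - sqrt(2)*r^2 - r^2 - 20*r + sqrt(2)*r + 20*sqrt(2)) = r^3 + sqrt(2)*r^3 - sqrt(2)*r^2 + 13*r^2 - 20*r - 14 + 20*sqrt(2)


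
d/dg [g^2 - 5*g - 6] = 2*g - 5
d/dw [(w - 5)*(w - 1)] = 2*w - 6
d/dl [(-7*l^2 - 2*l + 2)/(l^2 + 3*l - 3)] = 19*l*(2 - l)/(l^4 + 6*l^3 + 3*l^2 - 18*l + 9)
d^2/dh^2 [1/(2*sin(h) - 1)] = 2*(-sin(h) + cos(2*h) + 3)/(2*sin(h) - 1)^3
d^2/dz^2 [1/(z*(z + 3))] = 2*(z^2 + z*(z + 3) + (z + 3)^2)/(z^3*(z + 3)^3)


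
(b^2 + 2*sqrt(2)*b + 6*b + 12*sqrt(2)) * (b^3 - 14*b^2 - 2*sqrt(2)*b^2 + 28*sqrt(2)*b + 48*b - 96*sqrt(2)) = b^5 - 8*b^4 - 44*b^3 + 352*b^2 + 288*b - 2304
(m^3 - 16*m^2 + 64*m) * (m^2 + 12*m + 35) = m^5 - 4*m^4 - 93*m^3 + 208*m^2 + 2240*m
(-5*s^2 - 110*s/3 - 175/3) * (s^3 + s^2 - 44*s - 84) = -5*s^5 - 125*s^4/3 + 125*s^3 + 1975*s^2 + 16940*s/3 + 4900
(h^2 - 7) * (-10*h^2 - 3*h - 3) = -10*h^4 - 3*h^3 + 67*h^2 + 21*h + 21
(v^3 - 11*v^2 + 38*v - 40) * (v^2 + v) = v^5 - 10*v^4 + 27*v^3 - 2*v^2 - 40*v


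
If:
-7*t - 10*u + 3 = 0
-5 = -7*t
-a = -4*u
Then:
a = -4/5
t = 5/7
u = -1/5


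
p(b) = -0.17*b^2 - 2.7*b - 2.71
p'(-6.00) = -0.66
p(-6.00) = 7.37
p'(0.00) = -2.70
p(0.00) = -2.71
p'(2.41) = -3.52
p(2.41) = -10.20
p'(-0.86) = -2.41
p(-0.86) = -0.51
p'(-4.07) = -1.32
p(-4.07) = 5.46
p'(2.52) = -3.56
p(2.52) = -10.59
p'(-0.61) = -2.49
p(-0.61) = -1.13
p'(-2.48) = -1.86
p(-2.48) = 2.94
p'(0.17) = -2.76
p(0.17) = -3.17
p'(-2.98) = -1.69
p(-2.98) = 3.83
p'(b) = -0.34*b - 2.7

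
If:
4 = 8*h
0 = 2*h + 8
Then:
No Solution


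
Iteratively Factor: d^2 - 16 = (d - 4)*(d + 4)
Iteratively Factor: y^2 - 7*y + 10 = (y - 2)*(y - 5)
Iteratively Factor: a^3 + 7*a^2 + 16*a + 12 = (a + 2)*(a^2 + 5*a + 6) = (a + 2)*(a + 3)*(a + 2)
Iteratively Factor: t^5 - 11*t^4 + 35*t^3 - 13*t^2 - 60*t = (t - 5)*(t^4 - 6*t^3 + 5*t^2 + 12*t) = (t - 5)*(t - 4)*(t^3 - 2*t^2 - 3*t) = (t - 5)*(t - 4)*(t + 1)*(t^2 - 3*t) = t*(t - 5)*(t - 4)*(t + 1)*(t - 3)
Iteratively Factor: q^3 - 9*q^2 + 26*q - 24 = (q - 3)*(q^2 - 6*q + 8) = (q - 4)*(q - 3)*(q - 2)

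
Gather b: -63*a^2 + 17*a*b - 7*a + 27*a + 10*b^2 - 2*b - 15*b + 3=-63*a^2 + 20*a + 10*b^2 + b*(17*a - 17) + 3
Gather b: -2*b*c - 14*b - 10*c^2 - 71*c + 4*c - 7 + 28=b*(-2*c - 14) - 10*c^2 - 67*c + 21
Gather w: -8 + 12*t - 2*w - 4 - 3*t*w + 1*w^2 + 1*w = 12*t + w^2 + w*(-3*t - 1) - 12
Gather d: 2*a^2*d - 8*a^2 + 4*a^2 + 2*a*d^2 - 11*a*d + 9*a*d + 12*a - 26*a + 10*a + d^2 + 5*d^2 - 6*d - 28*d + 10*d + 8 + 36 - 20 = -4*a^2 - 4*a + d^2*(2*a + 6) + d*(2*a^2 - 2*a - 24) + 24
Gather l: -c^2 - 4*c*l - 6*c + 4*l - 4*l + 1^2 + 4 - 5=-c^2 - 4*c*l - 6*c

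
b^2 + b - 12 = (b - 3)*(b + 4)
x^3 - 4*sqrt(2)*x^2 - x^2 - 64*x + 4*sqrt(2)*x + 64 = (x - 1)*(x - 8*sqrt(2))*(x + 4*sqrt(2))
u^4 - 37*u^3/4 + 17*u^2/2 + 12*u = u*(u - 8)*(u - 2)*(u + 3/4)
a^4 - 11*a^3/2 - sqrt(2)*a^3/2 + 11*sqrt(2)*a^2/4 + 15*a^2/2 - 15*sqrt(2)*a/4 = a*(a - 3)*(a - 5/2)*(a - sqrt(2)/2)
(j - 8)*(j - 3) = j^2 - 11*j + 24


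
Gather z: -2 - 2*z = -2*z - 2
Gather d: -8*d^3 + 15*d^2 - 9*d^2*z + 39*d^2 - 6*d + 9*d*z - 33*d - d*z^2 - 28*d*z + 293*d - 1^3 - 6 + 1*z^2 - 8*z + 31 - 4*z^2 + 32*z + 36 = -8*d^3 + d^2*(54 - 9*z) + d*(-z^2 - 19*z + 254) - 3*z^2 + 24*z + 60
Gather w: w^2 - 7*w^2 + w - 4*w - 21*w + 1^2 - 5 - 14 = -6*w^2 - 24*w - 18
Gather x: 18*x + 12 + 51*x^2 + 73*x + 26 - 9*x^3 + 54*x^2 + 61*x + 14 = -9*x^3 + 105*x^2 + 152*x + 52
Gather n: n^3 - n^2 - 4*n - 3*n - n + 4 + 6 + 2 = n^3 - n^2 - 8*n + 12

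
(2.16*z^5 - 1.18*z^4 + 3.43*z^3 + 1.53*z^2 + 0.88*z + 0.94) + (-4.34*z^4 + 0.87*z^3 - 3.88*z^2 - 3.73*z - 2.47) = 2.16*z^5 - 5.52*z^4 + 4.3*z^3 - 2.35*z^2 - 2.85*z - 1.53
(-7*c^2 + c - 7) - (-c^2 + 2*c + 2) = -6*c^2 - c - 9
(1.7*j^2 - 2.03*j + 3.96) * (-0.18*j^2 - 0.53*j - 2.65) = -0.306*j^4 - 0.5356*j^3 - 4.1419*j^2 + 3.2807*j - 10.494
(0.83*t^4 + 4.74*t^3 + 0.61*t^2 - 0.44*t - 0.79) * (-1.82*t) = -1.5106*t^5 - 8.6268*t^4 - 1.1102*t^3 + 0.8008*t^2 + 1.4378*t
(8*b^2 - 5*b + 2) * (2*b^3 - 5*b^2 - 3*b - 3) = 16*b^5 - 50*b^4 + 5*b^3 - 19*b^2 + 9*b - 6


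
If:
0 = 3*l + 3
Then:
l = -1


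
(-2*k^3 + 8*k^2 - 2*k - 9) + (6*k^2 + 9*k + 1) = -2*k^3 + 14*k^2 + 7*k - 8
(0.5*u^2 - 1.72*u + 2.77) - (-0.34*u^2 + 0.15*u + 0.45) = 0.84*u^2 - 1.87*u + 2.32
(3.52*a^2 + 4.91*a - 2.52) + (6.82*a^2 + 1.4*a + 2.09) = 10.34*a^2 + 6.31*a - 0.43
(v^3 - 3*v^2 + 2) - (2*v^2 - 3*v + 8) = v^3 - 5*v^2 + 3*v - 6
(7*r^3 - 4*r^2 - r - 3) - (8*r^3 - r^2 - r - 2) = -r^3 - 3*r^2 - 1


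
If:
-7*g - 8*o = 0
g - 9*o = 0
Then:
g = 0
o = 0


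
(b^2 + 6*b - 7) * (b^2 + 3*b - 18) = b^4 + 9*b^3 - 7*b^2 - 129*b + 126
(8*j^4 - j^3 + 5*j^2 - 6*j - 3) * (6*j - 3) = 48*j^5 - 30*j^4 + 33*j^3 - 51*j^2 + 9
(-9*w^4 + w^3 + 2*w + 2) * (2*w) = -18*w^5 + 2*w^4 + 4*w^2 + 4*w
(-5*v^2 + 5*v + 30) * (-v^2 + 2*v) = 5*v^4 - 15*v^3 - 20*v^2 + 60*v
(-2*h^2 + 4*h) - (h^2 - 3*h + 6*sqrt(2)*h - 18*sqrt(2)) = -3*h^2 - 6*sqrt(2)*h + 7*h + 18*sqrt(2)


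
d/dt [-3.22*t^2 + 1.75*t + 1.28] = 1.75 - 6.44*t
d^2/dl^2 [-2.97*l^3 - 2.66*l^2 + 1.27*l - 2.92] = -17.82*l - 5.32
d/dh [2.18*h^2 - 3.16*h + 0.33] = 4.36*h - 3.16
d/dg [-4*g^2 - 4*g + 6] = -8*g - 4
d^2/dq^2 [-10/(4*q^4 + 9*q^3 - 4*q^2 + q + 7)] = 20*((24*q^2 + 27*q - 4)*(4*q^4 + 9*q^3 - 4*q^2 + q + 7) - (16*q^3 + 27*q^2 - 8*q + 1)^2)/(4*q^4 + 9*q^3 - 4*q^2 + q + 7)^3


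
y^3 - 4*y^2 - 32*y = y*(y - 8)*(y + 4)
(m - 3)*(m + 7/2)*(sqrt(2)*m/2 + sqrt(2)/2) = sqrt(2)*m^3/2 + 3*sqrt(2)*m^2/4 - 5*sqrt(2)*m - 21*sqrt(2)/4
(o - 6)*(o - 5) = o^2 - 11*o + 30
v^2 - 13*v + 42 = (v - 7)*(v - 6)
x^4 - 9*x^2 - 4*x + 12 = (x - 3)*(x - 1)*(x + 2)^2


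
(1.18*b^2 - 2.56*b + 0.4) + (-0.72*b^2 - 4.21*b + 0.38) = 0.46*b^2 - 6.77*b + 0.78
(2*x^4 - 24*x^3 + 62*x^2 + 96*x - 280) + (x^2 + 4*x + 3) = 2*x^4 - 24*x^3 + 63*x^2 + 100*x - 277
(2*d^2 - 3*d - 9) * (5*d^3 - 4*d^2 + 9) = 10*d^5 - 23*d^4 - 33*d^3 + 54*d^2 - 27*d - 81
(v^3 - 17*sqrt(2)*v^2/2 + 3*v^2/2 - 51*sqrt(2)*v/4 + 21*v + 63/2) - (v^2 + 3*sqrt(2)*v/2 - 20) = v^3 - 17*sqrt(2)*v^2/2 + v^2/2 - 57*sqrt(2)*v/4 + 21*v + 103/2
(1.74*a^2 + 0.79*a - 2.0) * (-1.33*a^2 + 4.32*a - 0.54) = -2.3142*a^4 + 6.4661*a^3 + 5.1332*a^2 - 9.0666*a + 1.08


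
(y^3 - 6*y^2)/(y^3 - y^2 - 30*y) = y/(y + 5)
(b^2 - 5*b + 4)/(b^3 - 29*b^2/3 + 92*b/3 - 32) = 3*(b - 1)/(3*b^2 - 17*b + 24)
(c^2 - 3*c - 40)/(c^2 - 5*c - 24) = (c + 5)/(c + 3)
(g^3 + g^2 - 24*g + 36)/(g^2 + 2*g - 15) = (g^2 + 4*g - 12)/(g + 5)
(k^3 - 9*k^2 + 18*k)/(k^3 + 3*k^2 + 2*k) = (k^2 - 9*k + 18)/(k^2 + 3*k + 2)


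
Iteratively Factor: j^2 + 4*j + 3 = (j + 3)*(j + 1)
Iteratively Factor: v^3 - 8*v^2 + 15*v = (v - 3)*(v^2 - 5*v) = (v - 5)*(v - 3)*(v)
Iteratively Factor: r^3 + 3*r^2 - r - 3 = (r + 3)*(r^2 - 1) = (r - 1)*(r + 3)*(r + 1)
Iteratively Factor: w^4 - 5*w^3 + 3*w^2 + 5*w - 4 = (w - 1)*(w^3 - 4*w^2 - w + 4) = (w - 4)*(w - 1)*(w^2 - 1) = (w - 4)*(w - 1)^2*(w + 1)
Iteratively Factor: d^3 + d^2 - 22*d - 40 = (d + 4)*(d^2 - 3*d - 10) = (d + 2)*(d + 4)*(d - 5)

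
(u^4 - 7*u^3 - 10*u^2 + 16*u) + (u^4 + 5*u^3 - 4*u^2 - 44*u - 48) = 2*u^4 - 2*u^3 - 14*u^2 - 28*u - 48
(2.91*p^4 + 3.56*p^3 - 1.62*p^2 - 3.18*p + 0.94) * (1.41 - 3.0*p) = -8.73*p^5 - 6.5769*p^4 + 9.8796*p^3 + 7.2558*p^2 - 7.3038*p + 1.3254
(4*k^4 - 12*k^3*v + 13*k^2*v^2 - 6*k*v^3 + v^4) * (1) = 4*k^4 - 12*k^3*v + 13*k^2*v^2 - 6*k*v^3 + v^4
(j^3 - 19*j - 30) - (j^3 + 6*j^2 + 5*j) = -6*j^2 - 24*j - 30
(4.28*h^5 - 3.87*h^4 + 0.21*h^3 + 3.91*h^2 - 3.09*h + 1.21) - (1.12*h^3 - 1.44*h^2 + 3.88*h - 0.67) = 4.28*h^5 - 3.87*h^4 - 0.91*h^3 + 5.35*h^2 - 6.97*h + 1.88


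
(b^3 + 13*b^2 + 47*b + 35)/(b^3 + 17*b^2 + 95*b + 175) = (b + 1)/(b + 5)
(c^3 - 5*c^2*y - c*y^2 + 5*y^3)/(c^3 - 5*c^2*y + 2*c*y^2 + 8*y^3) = (c^2 - 6*c*y + 5*y^2)/(c^2 - 6*c*y + 8*y^2)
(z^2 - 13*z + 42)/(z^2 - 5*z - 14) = (z - 6)/(z + 2)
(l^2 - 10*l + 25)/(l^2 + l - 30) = (l - 5)/(l + 6)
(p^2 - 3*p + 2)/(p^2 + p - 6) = (p - 1)/(p + 3)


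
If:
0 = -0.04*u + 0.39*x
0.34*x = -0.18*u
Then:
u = 0.00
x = 0.00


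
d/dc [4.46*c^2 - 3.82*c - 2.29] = 8.92*c - 3.82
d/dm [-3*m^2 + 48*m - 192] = 48 - 6*m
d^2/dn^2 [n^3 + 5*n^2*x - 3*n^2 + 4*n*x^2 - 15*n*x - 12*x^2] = 6*n + 10*x - 6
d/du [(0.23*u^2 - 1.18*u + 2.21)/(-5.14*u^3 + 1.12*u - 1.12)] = ((1.18 - 0.46*u)*(5.14*u^3 - 1.12*u + 1.12) + (15.42*u^2 - 1.12)*(0.23*u^2 - 1.18*u + 2.21))/(5.14*u^3 - 1.12*u + 1.12)^2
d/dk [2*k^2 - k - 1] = 4*k - 1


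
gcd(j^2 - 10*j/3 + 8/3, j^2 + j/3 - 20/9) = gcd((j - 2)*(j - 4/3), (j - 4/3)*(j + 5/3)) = j - 4/3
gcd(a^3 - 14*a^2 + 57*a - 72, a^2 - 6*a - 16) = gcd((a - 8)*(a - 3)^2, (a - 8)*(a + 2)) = a - 8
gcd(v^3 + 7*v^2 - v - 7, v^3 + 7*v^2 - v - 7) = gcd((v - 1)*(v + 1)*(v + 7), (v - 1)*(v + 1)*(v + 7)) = v^3 + 7*v^2 - v - 7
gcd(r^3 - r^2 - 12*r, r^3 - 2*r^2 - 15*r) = r^2 + 3*r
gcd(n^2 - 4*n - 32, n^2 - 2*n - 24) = n + 4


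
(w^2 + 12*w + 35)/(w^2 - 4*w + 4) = (w^2 + 12*w + 35)/(w^2 - 4*w + 4)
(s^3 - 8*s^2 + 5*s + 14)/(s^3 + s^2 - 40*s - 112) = (s^2 - s - 2)/(s^2 + 8*s + 16)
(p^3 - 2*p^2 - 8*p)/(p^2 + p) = (p^2 - 2*p - 8)/(p + 1)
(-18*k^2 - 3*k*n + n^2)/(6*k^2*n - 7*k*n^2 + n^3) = (-3*k - n)/(n*(k - n))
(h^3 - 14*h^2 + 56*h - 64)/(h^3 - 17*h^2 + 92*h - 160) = (h - 2)/(h - 5)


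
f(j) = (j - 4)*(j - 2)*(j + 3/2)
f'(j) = (j - 4)*(j - 2) + (j - 4)*(j + 3/2) + (j - 2)*(j + 3/2)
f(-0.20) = 12.01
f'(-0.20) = 0.92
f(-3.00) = -52.50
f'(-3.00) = 53.00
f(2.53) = -3.14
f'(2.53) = -4.57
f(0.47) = 10.64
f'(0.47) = -4.57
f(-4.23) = -139.98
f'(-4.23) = 90.75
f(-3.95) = -115.89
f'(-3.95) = 81.36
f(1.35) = 4.91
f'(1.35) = -7.68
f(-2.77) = -41.01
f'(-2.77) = 46.95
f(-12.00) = -2352.00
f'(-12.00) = 539.00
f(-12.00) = -2352.00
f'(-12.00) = 539.00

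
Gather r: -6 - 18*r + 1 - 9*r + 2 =-27*r - 3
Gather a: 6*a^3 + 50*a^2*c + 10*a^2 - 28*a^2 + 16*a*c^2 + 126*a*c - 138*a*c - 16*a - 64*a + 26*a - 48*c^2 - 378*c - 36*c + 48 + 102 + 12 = 6*a^3 + a^2*(50*c - 18) + a*(16*c^2 - 12*c - 54) - 48*c^2 - 414*c + 162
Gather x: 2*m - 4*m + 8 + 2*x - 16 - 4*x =-2*m - 2*x - 8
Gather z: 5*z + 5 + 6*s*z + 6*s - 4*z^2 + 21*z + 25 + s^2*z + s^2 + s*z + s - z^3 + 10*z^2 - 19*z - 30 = s^2 + 7*s - z^3 + 6*z^2 + z*(s^2 + 7*s + 7)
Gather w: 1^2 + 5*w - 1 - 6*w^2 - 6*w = -6*w^2 - w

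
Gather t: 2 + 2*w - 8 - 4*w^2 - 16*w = -4*w^2 - 14*w - 6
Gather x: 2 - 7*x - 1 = 1 - 7*x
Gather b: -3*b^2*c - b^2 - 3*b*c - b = b^2*(-3*c - 1) + b*(-3*c - 1)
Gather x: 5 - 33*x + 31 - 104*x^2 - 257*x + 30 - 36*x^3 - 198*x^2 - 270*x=-36*x^3 - 302*x^2 - 560*x + 66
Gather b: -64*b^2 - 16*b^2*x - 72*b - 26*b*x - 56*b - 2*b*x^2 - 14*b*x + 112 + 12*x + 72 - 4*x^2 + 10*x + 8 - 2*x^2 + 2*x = b^2*(-16*x - 64) + b*(-2*x^2 - 40*x - 128) - 6*x^2 + 24*x + 192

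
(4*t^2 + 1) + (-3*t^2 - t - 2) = t^2 - t - 1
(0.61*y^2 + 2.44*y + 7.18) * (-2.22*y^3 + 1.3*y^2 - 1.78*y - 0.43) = -1.3542*y^5 - 4.6238*y^4 - 13.8534*y^3 + 4.7285*y^2 - 13.8296*y - 3.0874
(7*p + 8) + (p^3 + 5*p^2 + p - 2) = p^3 + 5*p^2 + 8*p + 6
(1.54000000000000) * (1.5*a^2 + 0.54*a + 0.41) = 2.31*a^2 + 0.8316*a + 0.6314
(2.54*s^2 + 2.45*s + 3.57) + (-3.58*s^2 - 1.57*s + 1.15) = -1.04*s^2 + 0.88*s + 4.72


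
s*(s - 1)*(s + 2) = s^3 + s^2 - 2*s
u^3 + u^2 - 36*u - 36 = (u - 6)*(u + 1)*(u + 6)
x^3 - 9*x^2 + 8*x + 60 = (x - 6)*(x - 5)*(x + 2)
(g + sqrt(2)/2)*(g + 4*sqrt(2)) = g^2 + 9*sqrt(2)*g/2 + 4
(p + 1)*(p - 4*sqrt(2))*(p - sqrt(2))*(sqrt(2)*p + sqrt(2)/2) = sqrt(2)*p^4 - 10*p^3 + 3*sqrt(2)*p^3/2 - 15*p^2 + 17*sqrt(2)*p^2/2 - 5*p + 12*sqrt(2)*p + 4*sqrt(2)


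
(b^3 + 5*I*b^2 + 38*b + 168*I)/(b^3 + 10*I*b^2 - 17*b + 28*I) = (b - 6*I)/(b - I)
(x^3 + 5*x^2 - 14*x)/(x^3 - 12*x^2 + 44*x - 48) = x*(x + 7)/(x^2 - 10*x + 24)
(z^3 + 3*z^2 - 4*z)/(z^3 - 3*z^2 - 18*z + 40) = z*(z - 1)/(z^2 - 7*z + 10)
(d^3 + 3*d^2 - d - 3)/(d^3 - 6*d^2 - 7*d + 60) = (d^2 - 1)/(d^2 - 9*d + 20)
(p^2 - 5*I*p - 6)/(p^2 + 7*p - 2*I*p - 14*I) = (p - 3*I)/(p + 7)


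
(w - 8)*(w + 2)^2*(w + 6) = w^4 + 2*w^3 - 52*w^2 - 200*w - 192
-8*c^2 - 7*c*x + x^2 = (-8*c + x)*(c + x)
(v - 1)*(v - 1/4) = v^2 - 5*v/4 + 1/4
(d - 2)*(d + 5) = d^2 + 3*d - 10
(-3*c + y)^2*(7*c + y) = 63*c^3 - 33*c^2*y + c*y^2 + y^3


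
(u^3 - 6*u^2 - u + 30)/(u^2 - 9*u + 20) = (u^2 - u - 6)/(u - 4)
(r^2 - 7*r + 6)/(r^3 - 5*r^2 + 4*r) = (r - 6)/(r*(r - 4))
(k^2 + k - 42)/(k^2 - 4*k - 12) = (k + 7)/(k + 2)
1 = 1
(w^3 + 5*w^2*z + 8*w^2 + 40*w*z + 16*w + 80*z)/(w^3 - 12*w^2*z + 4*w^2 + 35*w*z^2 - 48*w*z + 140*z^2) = (w^2 + 5*w*z + 4*w + 20*z)/(w^2 - 12*w*z + 35*z^2)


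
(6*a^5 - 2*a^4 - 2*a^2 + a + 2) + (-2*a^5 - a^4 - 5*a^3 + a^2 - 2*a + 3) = 4*a^5 - 3*a^4 - 5*a^3 - a^2 - a + 5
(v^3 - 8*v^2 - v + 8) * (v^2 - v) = v^5 - 9*v^4 + 7*v^3 + 9*v^2 - 8*v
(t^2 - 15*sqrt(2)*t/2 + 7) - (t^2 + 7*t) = -15*sqrt(2)*t/2 - 7*t + 7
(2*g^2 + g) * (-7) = -14*g^2 - 7*g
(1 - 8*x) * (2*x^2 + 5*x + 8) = -16*x^3 - 38*x^2 - 59*x + 8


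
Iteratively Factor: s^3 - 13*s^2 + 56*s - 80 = (s - 4)*(s^2 - 9*s + 20) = (s - 4)^2*(s - 5)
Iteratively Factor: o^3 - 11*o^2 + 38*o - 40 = (o - 2)*(o^2 - 9*o + 20) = (o - 4)*(o - 2)*(o - 5)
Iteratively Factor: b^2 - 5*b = (b)*(b - 5)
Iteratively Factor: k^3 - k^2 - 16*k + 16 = (k + 4)*(k^2 - 5*k + 4) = (k - 1)*(k + 4)*(k - 4)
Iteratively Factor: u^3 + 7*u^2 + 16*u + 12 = (u + 2)*(u^2 + 5*u + 6) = (u + 2)^2*(u + 3)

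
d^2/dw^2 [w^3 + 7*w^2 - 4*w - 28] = 6*w + 14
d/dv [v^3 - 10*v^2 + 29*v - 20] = 3*v^2 - 20*v + 29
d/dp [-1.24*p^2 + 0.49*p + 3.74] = 0.49 - 2.48*p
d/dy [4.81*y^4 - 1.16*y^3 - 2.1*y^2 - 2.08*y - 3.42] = 19.24*y^3 - 3.48*y^2 - 4.2*y - 2.08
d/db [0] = 0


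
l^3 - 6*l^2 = l^2*(l - 6)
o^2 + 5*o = o*(o + 5)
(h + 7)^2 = h^2 + 14*h + 49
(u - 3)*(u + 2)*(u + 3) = u^3 + 2*u^2 - 9*u - 18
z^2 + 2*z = z*(z + 2)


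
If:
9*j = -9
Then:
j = -1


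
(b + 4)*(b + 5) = b^2 + 9*b + 20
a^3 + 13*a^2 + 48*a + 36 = (a + 1)*(a + 6)^2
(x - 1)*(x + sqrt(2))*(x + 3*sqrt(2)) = x^3 - x^2 + 4*sqrt(2)*x^2 - 4*sqrt(2)*x + 6*x - 6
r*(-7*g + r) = -7*g*r + r^2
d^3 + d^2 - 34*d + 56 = (d - 4)*(d - 2)*(d + 7)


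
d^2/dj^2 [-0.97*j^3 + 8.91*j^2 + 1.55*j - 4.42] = 17.82 - 5.82*j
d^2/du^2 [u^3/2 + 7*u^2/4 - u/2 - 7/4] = 3*u + 7/2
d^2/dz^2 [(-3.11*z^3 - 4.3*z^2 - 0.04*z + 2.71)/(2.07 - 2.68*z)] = (44.674528*z^3 - 103.518216*z^2 + 79.956234*z - 1.63466000000001)/(19.248832*z^3 - 44.602704*z^2 + 34.450596*z - 8.869743)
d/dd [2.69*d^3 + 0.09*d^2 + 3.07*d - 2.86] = 8.07*d^2 + 0.18*d + 3.07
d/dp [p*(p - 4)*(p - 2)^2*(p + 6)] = 5*p^4 - 8*p^3 - 84*p^2 + 208*p - 96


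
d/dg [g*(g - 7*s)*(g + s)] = 3*g^2 - 12*g*s - 7*s^2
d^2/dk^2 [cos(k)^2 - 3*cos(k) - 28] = 3*cos(k) - 2*cos(2*k)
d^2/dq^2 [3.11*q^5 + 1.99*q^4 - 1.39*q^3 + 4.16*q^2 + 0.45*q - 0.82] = 62.2*q^3 + 23.88*q^2 - 8.34*q + 8.32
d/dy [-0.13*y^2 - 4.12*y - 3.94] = -0.26*y - 4.12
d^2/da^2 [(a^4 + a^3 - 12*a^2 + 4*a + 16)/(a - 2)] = 6*a + 6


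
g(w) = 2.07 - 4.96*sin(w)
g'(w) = -4.96*cos(w)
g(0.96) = -1.99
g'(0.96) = -2.84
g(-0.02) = 2.17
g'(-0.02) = -4.96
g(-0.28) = 3.44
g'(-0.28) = -4.77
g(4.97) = 6.87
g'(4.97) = -1.26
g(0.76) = -1.35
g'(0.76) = -3.60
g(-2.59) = 4.67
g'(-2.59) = 4.22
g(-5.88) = 0.12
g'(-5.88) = -4.56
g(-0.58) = 4.79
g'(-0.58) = -4.15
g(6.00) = 3.46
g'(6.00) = -4.76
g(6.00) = 3.46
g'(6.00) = -4.76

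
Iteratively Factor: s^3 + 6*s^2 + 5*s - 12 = (s - 1)*(s^2 + 7*s + 12) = (s - 1)*(s + 4)*(s + 3)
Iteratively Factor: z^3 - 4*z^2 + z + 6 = (z - 3)*(z^2 - z - 2) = (z - 3)*(z - 2)*(z + 1)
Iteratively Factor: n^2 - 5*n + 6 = (n - 2)*(n - 3)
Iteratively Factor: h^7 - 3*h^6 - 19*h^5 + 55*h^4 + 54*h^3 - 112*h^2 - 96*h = (h - 4)*(h^6 + h^5 - 15*h^4 - 5*h^3 + 34*h^2 + 24*h) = (h - 4)*(h - 3)*(h^5 + 4*h^4 - 3*h^3 - 14*h^2 - 8*h) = (h - 4)*(h - 3)*(h + 1)*(h^4 + 3*h^3 - 6*h^2 - 8*h) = (h - 4)*(h - 3)*(h + 1)^2*(h^3 + 2*h^2 - 8*h) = (h - 4)*(h - 3)*(h + 1)^2*(h + 4)*(h^2 - 2*h) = (h - 4)*(h - 3)*(h - 2)*(h + 1)^2*(h + 4)*(h)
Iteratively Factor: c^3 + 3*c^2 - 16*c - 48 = (c - 4)*(c^2 + 7*c + 12) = (c - 4)*(c + 4)*(c + 3)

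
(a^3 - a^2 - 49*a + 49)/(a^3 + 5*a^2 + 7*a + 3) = (a^3 - a^2 - 49*a + 49)/(a^3 + 5*a^2 + 7*a + 3)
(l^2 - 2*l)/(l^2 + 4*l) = (l - 2)/(l + 4)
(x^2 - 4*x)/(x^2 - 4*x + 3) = x*(x - 4)/(x^2 - 4*x + 3)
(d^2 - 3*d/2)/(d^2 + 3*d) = (d - 3/2)/(d + 3)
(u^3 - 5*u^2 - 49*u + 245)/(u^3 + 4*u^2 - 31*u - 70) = (u - 7)/(u + 2)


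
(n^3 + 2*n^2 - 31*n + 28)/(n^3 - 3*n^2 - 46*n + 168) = (n - 1)/(n - 6)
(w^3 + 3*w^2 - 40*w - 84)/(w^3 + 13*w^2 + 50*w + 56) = (w - 6)/(w + 4)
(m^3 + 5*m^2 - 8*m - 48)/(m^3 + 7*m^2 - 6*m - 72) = (m + 4)/(m + 6)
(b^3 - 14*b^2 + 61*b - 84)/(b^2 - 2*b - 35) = (b^2 - 7*b + 12)/(b + 5)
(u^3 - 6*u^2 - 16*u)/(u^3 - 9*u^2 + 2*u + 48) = u/(u - 3)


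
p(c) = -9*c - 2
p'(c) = -9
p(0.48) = -6.32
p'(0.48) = -9.00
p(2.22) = -21.98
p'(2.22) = -9.00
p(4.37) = -41.33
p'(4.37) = -9.00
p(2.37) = -23.33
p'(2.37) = -9.00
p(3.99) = -37.91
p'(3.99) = -9.00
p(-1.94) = 15.46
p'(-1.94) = -9.00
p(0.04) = -2.36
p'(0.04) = -9.00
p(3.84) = -36.56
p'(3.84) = -9.00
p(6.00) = -56.00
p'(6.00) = -9.00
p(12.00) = -110.00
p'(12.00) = -9.00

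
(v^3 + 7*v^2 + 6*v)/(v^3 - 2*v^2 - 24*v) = (v^2 + 7*v + 6)/(v^2 - 2*v - 24)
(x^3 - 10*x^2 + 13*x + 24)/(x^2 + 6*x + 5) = (x^2 - 11*x + 24)/(x + 5)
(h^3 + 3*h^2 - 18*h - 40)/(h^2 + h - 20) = h + 2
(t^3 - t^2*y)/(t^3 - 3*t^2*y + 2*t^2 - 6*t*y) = t*(t - y)/(t^2 - 3*t*y + 2*t - 6*y)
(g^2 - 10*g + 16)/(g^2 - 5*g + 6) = (g - 8)/(g - 3)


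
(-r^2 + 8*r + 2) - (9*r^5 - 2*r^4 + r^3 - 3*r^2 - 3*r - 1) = -9*r^5 + 2*r^4 - r^3 + 2*r^2 + 11*r + 3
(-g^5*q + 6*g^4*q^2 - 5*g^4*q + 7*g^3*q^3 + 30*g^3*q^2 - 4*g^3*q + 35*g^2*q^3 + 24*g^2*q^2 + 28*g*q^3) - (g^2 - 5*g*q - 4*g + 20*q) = -g^5*q + 6*g^4*q^2 - 5*g^4*q + 7*g^3*q^3 + 30*g^3*q^2 - 4*g^3*q + 35*g^2*q^3 + 24*g^2*q^2 - g^2 + 28*g*q^3 + 5*g*q + 4*g - 20*q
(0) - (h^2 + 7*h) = -h^2 - 7*h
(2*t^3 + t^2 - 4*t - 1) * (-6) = -12*t^3 - 6*t^2 + 24*t + 6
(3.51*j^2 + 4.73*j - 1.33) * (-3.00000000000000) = -10.53*j^2 - 14.19*j + 3.99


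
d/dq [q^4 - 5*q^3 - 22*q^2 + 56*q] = 4*q^3 - 15*q^2 - 44*q + 56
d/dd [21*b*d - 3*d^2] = 21*b - 6*d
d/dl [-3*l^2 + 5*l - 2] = 5 - 6*l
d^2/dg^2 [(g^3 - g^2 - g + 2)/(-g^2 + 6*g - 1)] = 2*(-28*g^3 + 9*g^2 + 30*g - 63)/(g^6 - 18*g^5 + 111*g^4 - 252*g^3 + 111*g^2 - 18*g + 1)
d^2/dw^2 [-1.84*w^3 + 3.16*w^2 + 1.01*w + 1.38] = 6.32 - 11.04*w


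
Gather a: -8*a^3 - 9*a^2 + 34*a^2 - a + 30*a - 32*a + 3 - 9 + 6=-8*a^3 + 25*a^2 - 3*a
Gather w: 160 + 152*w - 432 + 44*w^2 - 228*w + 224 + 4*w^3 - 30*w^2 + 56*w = 4*w^3 + 14*w^2 - 20*w - 48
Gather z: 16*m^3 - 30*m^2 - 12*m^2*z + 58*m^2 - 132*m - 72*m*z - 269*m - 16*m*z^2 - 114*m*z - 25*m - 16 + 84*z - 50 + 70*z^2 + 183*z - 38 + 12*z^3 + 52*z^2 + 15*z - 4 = 16*m^3 + 28*m^2 - 426*m + 12*z^3 + z^2*(122 - 16*m) + z*(-12*m^2 - 186*m + 282) - 108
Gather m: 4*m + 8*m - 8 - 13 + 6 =12*m - 15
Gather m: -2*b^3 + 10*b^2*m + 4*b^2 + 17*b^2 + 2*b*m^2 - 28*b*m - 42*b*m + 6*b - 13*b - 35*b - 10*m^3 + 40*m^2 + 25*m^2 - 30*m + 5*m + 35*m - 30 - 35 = -2*b^3 + 21*b^2 - 42*b - 10*m^3 + m^2*(2*b + 65) + m*(10*b^2 - 70*b + 10) - 65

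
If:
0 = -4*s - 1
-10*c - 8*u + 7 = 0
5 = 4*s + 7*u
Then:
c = 1/70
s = -1/4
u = 6/7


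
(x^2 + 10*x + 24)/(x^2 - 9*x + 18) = (x^2 + 10*x + 24)/(x^2 - 9*x + 18)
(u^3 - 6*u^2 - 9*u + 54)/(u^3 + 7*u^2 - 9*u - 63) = (u - 6)/(u + 7)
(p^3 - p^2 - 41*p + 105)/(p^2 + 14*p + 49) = (p^2 - 8*p + 15)/(p + 7)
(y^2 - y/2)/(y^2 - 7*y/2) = (2*y - 1)/(2*y - 7)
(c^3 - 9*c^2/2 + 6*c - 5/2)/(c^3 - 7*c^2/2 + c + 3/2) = (2*c^2 - 7*c + 5)/(2*c^2 - 5*c - 3)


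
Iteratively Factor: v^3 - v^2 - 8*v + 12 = (v + 3)*(v^2 - 4*v + 4) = (v - 2)*(v + 3)*(v - 2)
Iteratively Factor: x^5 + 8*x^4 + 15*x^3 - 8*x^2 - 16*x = (x - 1)*(x^4 + 9*x^3 + 24*x^2 + 16*x) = (x - 1)*(x + 4)*(x^3 + 5*x^2 + 4*x) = (x - 1)*(x + 1)*(x + 4)*(x^2 + 4*x) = (x - 1)*(x + 1)*(x + 4)^2*(x)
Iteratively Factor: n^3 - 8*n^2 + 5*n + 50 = (n + 2)*(n^2 - 10*n + 25) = (n - 5)*(n + 2)*(n - 5)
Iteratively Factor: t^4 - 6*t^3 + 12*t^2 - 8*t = (t - 2)*(t^3 - 4*t^2 + 4*t) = (t - 2)^2*(t^2 - 2*t) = (t - 2)^3*(t)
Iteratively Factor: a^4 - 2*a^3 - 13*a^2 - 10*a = (a)*(a^3 - 2*a^2 - 13*a - 10) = a*(a - 5)*(a^2 + 3*a + 2) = a*(a - 5)*(a + 1)*(a + 2)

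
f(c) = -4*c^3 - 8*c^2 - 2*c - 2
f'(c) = -12*c^2 - 16*c - 2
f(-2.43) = 13.02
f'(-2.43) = -33.98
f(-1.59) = -2.97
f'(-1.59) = -6.90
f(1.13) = -20.25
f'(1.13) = -35.40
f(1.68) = -46.91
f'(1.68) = -62.75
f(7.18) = -1909.36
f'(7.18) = -735.51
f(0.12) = -2.36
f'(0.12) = -4.09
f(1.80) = -54.85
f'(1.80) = -69.68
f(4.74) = -617.21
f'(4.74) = -347.45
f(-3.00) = 40.00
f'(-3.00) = -62.00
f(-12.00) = 5782.00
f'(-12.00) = -1538.00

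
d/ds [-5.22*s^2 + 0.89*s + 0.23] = 0.89 - 10.44*s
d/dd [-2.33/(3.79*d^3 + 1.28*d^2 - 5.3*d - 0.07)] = (26.4921*d^2 + 5.9648*d - 12.349)/(3.79*d^3 + 1.28*d^2 - 5.3*d - 0.07)^2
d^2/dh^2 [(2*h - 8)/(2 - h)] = 8/(h - 2)^3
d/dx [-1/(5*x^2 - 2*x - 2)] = 2*(5*x - 1)/(-5*x^2 + 2*x + 2)^2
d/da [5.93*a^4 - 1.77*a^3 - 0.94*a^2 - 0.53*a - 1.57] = 23.72*a^3 - 5.31*a^2 - 1.88*a - 0.53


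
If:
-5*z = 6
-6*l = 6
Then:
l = -1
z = -6/5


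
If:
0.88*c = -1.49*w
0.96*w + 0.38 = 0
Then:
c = 0.67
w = -0.40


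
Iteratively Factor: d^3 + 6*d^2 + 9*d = (d + 3)*(d^2 + 3*d) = d*(d + 3)*(d + 3)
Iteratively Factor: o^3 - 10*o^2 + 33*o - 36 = (o - 3)*(o^2 - 7*o + 12) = (o - 4)*(o - 3)*(o - 3)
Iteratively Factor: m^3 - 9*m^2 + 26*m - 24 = (m - 2)*(m^2 - 7*m + 12) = (m - 4)*(m - 2)*(m - 3)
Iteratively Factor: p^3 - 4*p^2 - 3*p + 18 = (p + 2)*(p^2 - 6*p + 9) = (p - 3)*(p + 2)*(p - 3)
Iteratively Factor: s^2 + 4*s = (s + 4)*(s)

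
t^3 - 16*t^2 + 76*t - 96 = (t - 8)*(t - 6)*(t - 2)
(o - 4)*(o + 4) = o^2 - 16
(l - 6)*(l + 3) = l^2 - 3*l - 18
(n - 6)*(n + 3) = n^2 - 3*n - 18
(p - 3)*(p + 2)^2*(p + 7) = p^4 + 8*p^3 - p^2 - 68*p - 84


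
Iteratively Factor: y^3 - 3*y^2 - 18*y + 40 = (y - 2)*(y^2 - y - 20) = (y - 5)*(y - 2)*(y + 4)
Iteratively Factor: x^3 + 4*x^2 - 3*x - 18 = (x + 3)*(x^2 + x - 6) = (x - 2)*(x + 3)*(x + 3)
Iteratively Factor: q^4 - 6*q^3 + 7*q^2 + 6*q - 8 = (q - 1)*(q^3 - 5*q^2 + 2*q + 8) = (q - 1)*(q + 1)*(q^2 - 6*q + 8) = (q - 2)*(q - 1)*(q + 1)*(q - 4)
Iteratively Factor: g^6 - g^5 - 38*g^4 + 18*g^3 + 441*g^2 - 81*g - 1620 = (g - 3)*(g^5 + 2*g^4 - 32*g^3 - 78*g^2 + 207*g + 540) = (g - 3)*(g + 4)*(g^4 - 2*g^3 - 24*g^2 + 18*g + 135) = (g - 3)*(g + 3)*(g + 4)*(g^3 - 5*g^2 - 9*g + 45) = (g - 5)*(g - 3)*(g + 3)*(g + 4)*(g^2 - 9) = (g - 5)*(g - 3)*(g + 3)^2*(g + 4)*(g - 3)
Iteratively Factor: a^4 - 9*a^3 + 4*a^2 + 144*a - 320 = (a - 5)*(a^3 - 4*a^2 - 16*a + 64) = (a - 5)*(a - 4)*(a^2 - 16) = (a - 5)*(a - 4)^2*(a + 4)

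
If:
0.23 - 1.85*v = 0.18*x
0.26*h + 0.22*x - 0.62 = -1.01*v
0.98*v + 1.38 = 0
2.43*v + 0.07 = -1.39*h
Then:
No Solution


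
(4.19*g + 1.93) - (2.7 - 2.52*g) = 6.71*g - 0.77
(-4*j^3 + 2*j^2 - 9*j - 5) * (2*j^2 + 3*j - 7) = -8*j^5 - 8*j^4 + 16*j^3 - 51*j^2 + 48*j + 35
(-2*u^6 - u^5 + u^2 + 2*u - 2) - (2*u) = -2*u^6 - u^5 + u^2 - 2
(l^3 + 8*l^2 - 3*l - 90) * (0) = 0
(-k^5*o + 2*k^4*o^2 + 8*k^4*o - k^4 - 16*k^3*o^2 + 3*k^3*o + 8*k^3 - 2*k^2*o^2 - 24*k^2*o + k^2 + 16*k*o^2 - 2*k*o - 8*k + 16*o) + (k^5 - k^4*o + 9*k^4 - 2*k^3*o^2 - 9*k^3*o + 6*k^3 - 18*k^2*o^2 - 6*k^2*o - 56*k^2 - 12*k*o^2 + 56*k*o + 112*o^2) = -k^5*o + k^5 + 2*k^4*o^2 + 7*k^4*o + 8*k^4 - 18*k^3*o^2 - 6*k^3*o + 14*k^3 - 20*k^2*o^2 - 30*k^2*o - 55*k^2 + 4*k*o^2 + 54*k*o - 8*k + 112*o^2 + 16*o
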